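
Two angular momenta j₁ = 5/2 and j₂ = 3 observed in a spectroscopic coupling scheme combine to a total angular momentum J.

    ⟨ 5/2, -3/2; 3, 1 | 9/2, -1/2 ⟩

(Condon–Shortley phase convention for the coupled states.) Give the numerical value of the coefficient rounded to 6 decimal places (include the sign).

j₁+j₂−J=1  J+j₁−j₂=4  J−j₁+j₂=5  j₁+j₂+J+1=11
(j₁±m₁, j₂±m₂, J±M) = (1,4,4,2,4,5)
P² = 184320/77
sum k=0..1:
  [0] +1/576 = 1/576
  [1] −1/72 = -1/72
S = -7/576
C² = P²·S² = 35/99 ; C = -0.594588

-0.594588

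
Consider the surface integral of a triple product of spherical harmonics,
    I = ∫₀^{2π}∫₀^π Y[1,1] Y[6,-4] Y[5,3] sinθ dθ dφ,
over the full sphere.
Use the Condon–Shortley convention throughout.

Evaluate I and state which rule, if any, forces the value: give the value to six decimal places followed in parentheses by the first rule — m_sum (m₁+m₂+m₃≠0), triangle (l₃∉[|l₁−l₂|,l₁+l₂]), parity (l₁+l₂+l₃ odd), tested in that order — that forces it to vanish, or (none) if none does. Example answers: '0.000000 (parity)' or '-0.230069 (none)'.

Rules hold: Σm=0, L=12 even, 5≤5≤7.
N = 3·13·11 = 429
Δ = 2!·0!·10!/13! = 1/858
Racah Σ t=1..1: t=1:−1/14400 = -1/14400
⇒ 3j(1 6 5; 0 0 0)² = 6/143, sgn +1
Racah Σ t=0..0: t=0:+1/161280 = 1/161280
⇒ 3j(1 6 5; 1 -4 3)² = 15/286, sgn +1
4πI² = N·(3j₀)²·(3jₘ)² = 135/143
I = +1·√(0.944056/4π) = 0.27409047
No selection rule forces the value: the integral is nonzero (none).

0.274090 (none)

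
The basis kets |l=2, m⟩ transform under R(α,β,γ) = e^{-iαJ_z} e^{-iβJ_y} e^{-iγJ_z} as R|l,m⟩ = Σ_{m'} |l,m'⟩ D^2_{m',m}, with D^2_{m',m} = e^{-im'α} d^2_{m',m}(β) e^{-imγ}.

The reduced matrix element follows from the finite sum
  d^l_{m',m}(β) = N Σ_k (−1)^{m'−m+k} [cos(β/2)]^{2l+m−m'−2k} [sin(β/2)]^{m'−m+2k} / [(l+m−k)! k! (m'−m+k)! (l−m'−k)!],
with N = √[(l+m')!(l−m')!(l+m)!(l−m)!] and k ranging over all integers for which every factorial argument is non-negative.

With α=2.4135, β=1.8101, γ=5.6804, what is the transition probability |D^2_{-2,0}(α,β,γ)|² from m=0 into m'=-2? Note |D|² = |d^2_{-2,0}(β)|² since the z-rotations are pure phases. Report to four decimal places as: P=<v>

P=0.3340

D^2_{-2,0}(2.4135,1.8101,5.6804) = e^{-i·-2·2.4135}·d^2_{-2,0}(1.8101)·e^{-i·0·5.6804}. Compute d first:
Half-angle: c=0.617646, s=0.786456. N=√(1·24·2·2)=9.797959
k: max(0,(0)−(-2))=2 … min(2+(0),2−(-2))=2
  k=2: (−1)^0·9.7980/(4)·0.6176^2·0.7865^2 = +0.577968
d^2_{-2,0}(1.8101) = +0.577968
|D^2_{-2,0}|² = |d^2_{-2,0}(β)|² = (+0.577968)² = 0.334048 (the z-rotation phases have unit modulus)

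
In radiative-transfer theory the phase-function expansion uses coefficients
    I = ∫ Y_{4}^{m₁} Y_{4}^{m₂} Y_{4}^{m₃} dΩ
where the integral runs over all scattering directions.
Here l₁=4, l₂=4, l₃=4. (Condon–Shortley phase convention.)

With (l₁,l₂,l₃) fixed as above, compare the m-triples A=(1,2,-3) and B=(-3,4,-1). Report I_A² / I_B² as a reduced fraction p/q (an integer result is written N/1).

1/7

l's match ⇒ only the (l;m) 3-j factors differ between A and B.
A: triangle coeff Δ(4,4,4) = 1/450450; Σ_t [2,3]: t=2:+1/576 t=3:−1/864 = 1/1728; (3j)²=5/1287 [(4 4 4; 1 2 -3)], sign=-1
B: triangle coeff Δ(4,4,4) = 1/450450; Σ_t [4,4]: t=4:+1/3456 = 1/3456; (3j)²=35/1287 [(4 4 4; -3 4 -1)], sign=-1
I_A²/I_B² = (5/1287)/(35/1287) = 1/7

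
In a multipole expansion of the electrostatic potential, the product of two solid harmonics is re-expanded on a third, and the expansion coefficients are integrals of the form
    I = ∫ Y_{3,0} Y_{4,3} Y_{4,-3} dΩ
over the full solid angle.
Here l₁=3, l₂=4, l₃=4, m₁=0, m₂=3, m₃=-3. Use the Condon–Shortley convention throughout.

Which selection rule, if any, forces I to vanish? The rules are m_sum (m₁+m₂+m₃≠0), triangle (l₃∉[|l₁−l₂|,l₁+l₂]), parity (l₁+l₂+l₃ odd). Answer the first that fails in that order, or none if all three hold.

Σmᵢ = 0  ✓
l₃∈[|l₁−l₂|,l₁+l₂]=[1,7], have l₃=4  ✓
Σlᵢ = 11 ⇒ odd  ✗

parity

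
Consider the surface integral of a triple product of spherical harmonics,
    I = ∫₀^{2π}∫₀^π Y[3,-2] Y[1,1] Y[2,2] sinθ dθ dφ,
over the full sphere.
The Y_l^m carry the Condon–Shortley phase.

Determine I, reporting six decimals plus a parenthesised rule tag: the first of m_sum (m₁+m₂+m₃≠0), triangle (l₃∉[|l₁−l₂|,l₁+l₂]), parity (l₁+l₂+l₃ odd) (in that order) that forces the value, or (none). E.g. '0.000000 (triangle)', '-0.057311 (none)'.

Σmᵢ = 1 ≠ 0, so the φ-integral vanishes; I = 0

0.000000 (m_sum)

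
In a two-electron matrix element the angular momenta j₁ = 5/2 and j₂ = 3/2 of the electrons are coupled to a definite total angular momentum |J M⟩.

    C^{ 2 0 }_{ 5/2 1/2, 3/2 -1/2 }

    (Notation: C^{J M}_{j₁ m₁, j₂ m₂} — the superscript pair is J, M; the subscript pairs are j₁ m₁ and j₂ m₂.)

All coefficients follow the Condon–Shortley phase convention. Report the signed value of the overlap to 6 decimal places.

j₁+j₂−J=2  J+j₁−j₂=3  J−j₁+j₂=1  j₁+j₂+J+1=7
(j₁±m₁, j₂±m₂, J±M) = (3,2,1,2,2,2)
P² = 8/7
sum k=0..1:
  [0] +1/4 = 1/4
  [1] −1/2 = -1/2
S = -1/4
C² = P²·S² = 1/14 ; C = -0.267261

−√(1/14) = -0.267261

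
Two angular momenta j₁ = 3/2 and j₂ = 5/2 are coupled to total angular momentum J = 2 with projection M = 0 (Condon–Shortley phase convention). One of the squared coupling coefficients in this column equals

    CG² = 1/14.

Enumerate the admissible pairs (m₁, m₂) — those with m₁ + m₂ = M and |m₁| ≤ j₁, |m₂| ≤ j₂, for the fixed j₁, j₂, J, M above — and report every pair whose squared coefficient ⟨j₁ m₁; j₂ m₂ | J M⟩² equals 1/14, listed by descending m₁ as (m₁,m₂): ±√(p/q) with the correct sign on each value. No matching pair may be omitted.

Admissible pairs with m₁+m₂ = M = 0: (-3/2,3/2), (-1/2,1/2), (1/2,-1/2), (3/2,-3/2)
  (m₁,m₂)=(3/2,-3/2): CG² = 3/7, CG = +√(3/7)
  (m₁,m₂)=(1/2,-1/2): CG² = 1/14, CG = −√(1/14)   ← matches the target
  (m₁,m₂)=(-1/2,1/2): CG² = 1/14, CG = −√(1/14)   ← matches the target
  (m₁,m₂)=(-3/2,3/2): CG² = 3/7, CG = +√(3/7)
Pairs with CG² = 1/14: (1/2,-1/2): −√(1/14); (-1/2,1/2): −√(1/14)

(1/2,-1/2): −√(1/14); (-1/2,1/2): −√(1/14)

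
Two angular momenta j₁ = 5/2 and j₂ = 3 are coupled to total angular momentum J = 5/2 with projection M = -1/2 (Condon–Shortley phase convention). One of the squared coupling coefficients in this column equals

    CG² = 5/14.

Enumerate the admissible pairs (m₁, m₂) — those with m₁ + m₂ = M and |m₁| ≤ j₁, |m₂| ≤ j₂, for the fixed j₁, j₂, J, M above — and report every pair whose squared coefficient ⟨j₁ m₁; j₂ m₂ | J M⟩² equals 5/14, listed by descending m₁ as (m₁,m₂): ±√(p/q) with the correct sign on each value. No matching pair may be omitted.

Admissible pairs with m₁+m₂ = M = -1/2: (-5/2,2), (-3/2,1), (-1/2,0), (1/2,-1), (3/2,-2), (5/2,-3)
  (m₁,m₂)=(5/2,-3): CG² = 5/21, CG = +√(5/21)
  (m₁,m₂)=(3/2,-2): CG² = 1/14, CG = +√(1/14)
  (m₁,m₂)=(1/2,-1): CG² = 8/35, CG = −√(8/35)
  (m₁,m₂)=(-1/2,0): CG² = 8/105, CG = +√(8/105)
  (m₁,m₂)=(-3/2,1): CG² = 1/35, CG = +√(1/35)
  (m₁,m₂)=(-5/2,2): CG² = 5/14, CG = −√(5/14)   ← matches the target
Pairs with CG² = 5/14: (-5/2,2): −√(5/14)

(-5/2,2): −√(5/14)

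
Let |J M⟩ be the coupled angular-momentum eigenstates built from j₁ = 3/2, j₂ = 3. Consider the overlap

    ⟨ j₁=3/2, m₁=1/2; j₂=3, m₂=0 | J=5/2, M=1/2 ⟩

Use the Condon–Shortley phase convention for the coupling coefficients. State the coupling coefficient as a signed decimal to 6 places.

j₁+j₂−J=2  J+j₁−j₂=1  J−j₁+j₂=4  j₁+j₂+J+1=8
(j₁±m₁, j₂±m₂, J±M) = (2,1,3,3,3,2)
P² = 216/35
sum k=0..1:
  [0] +1/12 = 1/12
  [1] −1/4 = -1/4
S = -1/6
C² = P²·S² = 6/35 ; C = -0.414039

−√(6/35) = -0.414039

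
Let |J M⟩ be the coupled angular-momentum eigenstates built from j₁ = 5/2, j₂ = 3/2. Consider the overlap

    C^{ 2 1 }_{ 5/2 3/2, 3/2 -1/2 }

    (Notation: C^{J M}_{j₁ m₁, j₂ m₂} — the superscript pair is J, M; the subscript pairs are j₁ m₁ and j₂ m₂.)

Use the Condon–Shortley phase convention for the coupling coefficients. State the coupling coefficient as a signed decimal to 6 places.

triangle: 2!·3!·1!/7! = 12/5040
(j±m)!: 4!·1!·1!·2!·3!·1! = 288
prefactor² = (2J+1)·Δ·N² = 24/7
  k=0: +1/(0!·2!·1!·1!·2!·0!) = 1/4
  k=1: −1/(1!·1!·0!·0!·3!·1!) = -1/6
Σ = 1/12  ⇒  CG² = 24/7·(1/12)² = 1/42
CG = +√(1/42) = +0.154303

+0.154303  (= +√(1/42))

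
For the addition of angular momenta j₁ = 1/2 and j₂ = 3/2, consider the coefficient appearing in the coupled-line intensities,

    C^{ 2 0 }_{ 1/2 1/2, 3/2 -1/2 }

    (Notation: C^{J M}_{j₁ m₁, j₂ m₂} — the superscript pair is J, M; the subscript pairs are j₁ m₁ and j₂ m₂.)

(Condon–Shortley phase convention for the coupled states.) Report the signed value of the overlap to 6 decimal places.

j₁+j₂−J=0  J+j₁−j₂=1  J−j₁+j₂=3  j₁+j₂+J+1=5
(j₁±m₁, j₂±m₂, J±M) = (1,0,1,2,2,2)
P² = 2
sum k=0..0:
  [0] +1/2 = 1/2
S = 1/2
C² = P²·S² = 1/2 ; C = +0.707107

+0.707107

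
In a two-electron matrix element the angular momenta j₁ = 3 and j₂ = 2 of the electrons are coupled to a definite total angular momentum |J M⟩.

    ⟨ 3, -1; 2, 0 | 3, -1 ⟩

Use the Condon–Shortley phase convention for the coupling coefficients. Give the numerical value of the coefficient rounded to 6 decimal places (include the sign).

√[7·2!4!2!/9! · 2!4!2!2!2!4!] = √(256/15)
  +(−1)^0/∏(0,2,4,2,0,0)! = 1/96  (running 1/96)
  +(−1)^1/∏(1,1,3,1,1,1)! = -1/6  (running -5/32)
  +(−1)^2/∏(2,0,2,0,2,2)! = 1/16  (running -3/32)
⟨..|..⟩ = √(256/15)·(-3/32) = -0.387298

−√(3/20) ≈ -0.387298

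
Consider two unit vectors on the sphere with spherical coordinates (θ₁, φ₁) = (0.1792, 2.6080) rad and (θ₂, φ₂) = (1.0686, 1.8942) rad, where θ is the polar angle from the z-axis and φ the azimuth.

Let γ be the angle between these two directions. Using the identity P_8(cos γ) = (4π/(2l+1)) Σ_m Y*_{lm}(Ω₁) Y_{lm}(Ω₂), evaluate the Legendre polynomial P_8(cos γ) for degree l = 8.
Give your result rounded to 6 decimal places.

0.191554

Expand P_8 via completeness: Σ_{m} conj(Y_{8,m}) at Ω₁ times Y_{8,m} at Ω₂ —
  term(m=-8) = 0.00000 - 0.00000j   from Y*(Ω₁)=-0.00000 + 0.00000j, Y(Ω₂)=-0.15270 - 0.09454j
  term(m=-7) = 0.00000 - 0.00000j   from Y*(Ω₁)=0.00001 - 0.00001j, Y(Ω₂)=0.30350 - 0.25204j
  term(m=-6) = -0.00003 - 0.00006j   from Y*(Ω₁)=-0.00016 + 0.00001j, Y(Ω₂)=0.15267 + 0.39405j
  term(m=-5) = -0.00015 - 0.00007j   from Y*(Ω₁)=0.00148 + 0.00076j, Y(Ω₂)=-0.09619 + 0.00445j
  term(m=-4) = 0.00369 - 0.00109j   from Y*(Ω₁)=-0.00671 - 0.01061j, Y(Ω₂)=-0.08386 + 0.29476j
  term(m=-3) = 0.00996 - 0.01553j   from Y*(Ω₁)=0.00210 + 0.06999j, Y(Ω₂)=-0.21736 - 0.14889j
  term(m=-2) = 0.00723 + 0.05018j   from Y*(Ω₁)=0.13200 - 0.23957j, Y(Ω₂)=-0.14791 + 0.11170j
  term(m=-1) = 0.15051 + 0.13036j   from Y*(Ω₁)=-0.56303 + 0.33261j, Y(Ω₂)=-0.09676 - 0.28870j
  term(m=+0) = -0.08331 + 0.00000j   from Y*(Ω₁)=0.58119 + 0.00000j, Y(Ω₂)=-0.14334 + 0.00000j
  term(m=+1) = 0.15051 - 0.13036j   from Y*(Ω₁)=0.56303 + 0.33261j, Y(Ω₂)=0.09676 - 0.28870j
  term(m=+2) = 0.00723 - 0.05018j   from Y*(Ω₁)=0.13200 + 0.23957j, Y(Ω₂)=-0.14791 - 0.11170j
  term(m=+3) = 0.00996 + 0.01553j   from Y*(Ω₁)=-0.00210 + 0.06999j, Y(Ω₂)=0.21736 - 0.14889j
  term(m=+4) = 0.00369 + 0.00109j   from Y*(Ω₁)=-0.00671 + 0.01061j, Y(Ω₂)=-0.08386 - 0.29476j
  term(m=+5) = -0.00015 + 0.00007j   from Y*(Ω₁)=-0.00148 + 0.00076j, Y(Ω₂)=0.09619 + 0.00445j
  term(m=+6) = -0.00003 + 0.00006j   from Y*(Ω₁)=-0.00016 - 0.00001j, Y(Ω₂)=0.15267 - 0.39405j
  term(m=+7) = 0.00000 + 0.00000j   from Y*(Ω₁)=-0.00001 - 0.00001j, Y(Ω₂)=-0.30350 - 0.25204j
  term(m=+8) = 0.00000 + 0.00000j   from Y*(Ω₁)=-0.00000 - 0.00000j, Y(Ω₂)=-0.15270 + 0.09454j
Σ over m = 0.25914 + 0.00000j; ×(4π/17) → 0.19155 + 0.00000j. Real part: 0.191554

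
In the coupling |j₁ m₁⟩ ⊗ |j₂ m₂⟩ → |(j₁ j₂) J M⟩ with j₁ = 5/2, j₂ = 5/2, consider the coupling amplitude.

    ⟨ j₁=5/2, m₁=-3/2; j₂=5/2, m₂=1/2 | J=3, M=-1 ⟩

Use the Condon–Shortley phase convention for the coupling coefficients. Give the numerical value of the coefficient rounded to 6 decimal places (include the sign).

+√(1/30) ≈ +0.182574

j₁+j₂−J=2  J+j₁−j₂=3  J−j₁+j₂=3  j₁+j₂+J+1=9
(j₁±m₁, j₂±m₂, J±M) = (1,4,3,2,2,4)
P² = 96/5
sum k=1..2:
  [1] −1/12 = -1/12
  [2] +1/8 = 1/8
S = 1/24
C² = P²·S² = 1/30 ; C = +0.182574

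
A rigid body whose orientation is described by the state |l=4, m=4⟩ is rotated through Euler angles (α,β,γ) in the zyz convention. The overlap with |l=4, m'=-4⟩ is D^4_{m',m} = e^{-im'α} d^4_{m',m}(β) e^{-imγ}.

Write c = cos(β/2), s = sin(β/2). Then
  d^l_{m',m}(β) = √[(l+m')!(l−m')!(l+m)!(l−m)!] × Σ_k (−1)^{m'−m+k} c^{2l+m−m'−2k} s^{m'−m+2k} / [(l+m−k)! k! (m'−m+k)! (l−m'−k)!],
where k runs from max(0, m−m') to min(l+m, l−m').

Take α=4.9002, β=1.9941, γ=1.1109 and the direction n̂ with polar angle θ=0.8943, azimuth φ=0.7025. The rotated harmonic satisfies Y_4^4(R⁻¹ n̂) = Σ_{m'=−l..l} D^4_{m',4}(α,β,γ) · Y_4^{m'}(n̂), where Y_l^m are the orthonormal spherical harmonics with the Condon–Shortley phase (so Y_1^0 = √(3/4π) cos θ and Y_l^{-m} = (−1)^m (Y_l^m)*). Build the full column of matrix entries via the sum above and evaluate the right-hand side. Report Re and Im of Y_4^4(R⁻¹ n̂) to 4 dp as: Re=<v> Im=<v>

Need the full column D^4_{m',4} for m'=−4..4 at α=4.9002, β=1.9941, γ=1.1109.
cos(β/2)=0.542782, sin(β/2)=0.839873
d^4_{-4,4}: single k=8 term ⇒ +0.247577;  D = -0.210967+0.129567i
d^4_{-3,4}: single k=7 term ⇒ +0.452551;  D = -0.304673-0.334629i
d^4_{-2,4}: single k=6 term ⇒ +0.547159;  D = +0.328693-0.437428i
d^4_{-1,4}: single k=5 term ⇒ +0.500081;  D = +0.448851+0.220485i
d^4_{0,4}: single k=4 term ⇒ +0.361333;  D = -0.095957+0.348358i
d^4_{1,4}: single k=3 term ⇒ +0.208864;  D = -0.208180-0.016895i
d^4_{2,4}: single k=2 term ⇒ +0.095447;  D = -0.010177-0.094902i
d^4_{3,4}: single k=1 term ⇒ +0.032971;  D = +0.031551-0.009575i
d^4_{4,4}: single k=0 term ⇒ +0.007534;  D = +0.003495+0.006674i
Y_4^{m'}(θ=0.8943,φ=0.7025) and Σ D·Y over m':
  (-0.2110+0.1296i)·(-0.1547-0.0533i)  (-0.3047-0.3346i)·(-0.1900-0.3193i)  (+0.3287-0.4374i)·(+0.0585-0.3498i)  (+0.4489+0.2205i)·(-0.0452+0.0382i)  (-0.0960+0.3484i)·(-0.3577+0.0000i)  (-0.2082-0.0169i)·(+0.0452+0.0382i)  (-0.0102-0.0949i)·(+0.0585+0.3498i)  (+0.0316-0.0096i)·(+0.1900-0.3193i)  (+0.0035+0.0067i)·(-0.1547+0.0533i)
Y_4^4(R⁻¹ n̂) = -0.111711-0.136531i

Re=-0.1117 Im=-0.1365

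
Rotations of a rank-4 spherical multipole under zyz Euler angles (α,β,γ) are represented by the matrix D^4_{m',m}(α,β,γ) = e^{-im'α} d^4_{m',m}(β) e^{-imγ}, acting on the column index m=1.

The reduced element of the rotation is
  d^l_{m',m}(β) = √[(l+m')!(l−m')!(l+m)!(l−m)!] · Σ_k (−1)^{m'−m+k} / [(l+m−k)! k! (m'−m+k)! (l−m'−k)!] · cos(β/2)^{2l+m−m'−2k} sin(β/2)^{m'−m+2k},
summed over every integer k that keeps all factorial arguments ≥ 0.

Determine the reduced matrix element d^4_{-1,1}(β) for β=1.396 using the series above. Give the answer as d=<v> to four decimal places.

d=-0.3367

d^4_{-1,1}(β=1.3960) via the finite sum:
With c≡cos(β/2)=0.766129 and s≡sin(β/2)=0.642687, N=[6·120·120·6]^{1/2}=720.000000
Admissible k: 2..5 (factorial args all ≥0)
  k=2: (−1)^0·720.0000/(72)·0.7661^6·0.6427^2 = +0.835238
  k=3: (−1)^1·720.0000/(24)·0.7661^4·0.6427^4 = -1.763301
  k=4: (−1)^2·720.0000/(48)·0.7661^2·0.6427^6 = +0.620428
  k=5: (−1)^3·720.0000/(720)·0.7661^0·0.6427^8 = -0.029107
d^4_{-1,1}(1.3960) = +0.835238 -1.763301 +0.620428 -0.029107 = -0.336742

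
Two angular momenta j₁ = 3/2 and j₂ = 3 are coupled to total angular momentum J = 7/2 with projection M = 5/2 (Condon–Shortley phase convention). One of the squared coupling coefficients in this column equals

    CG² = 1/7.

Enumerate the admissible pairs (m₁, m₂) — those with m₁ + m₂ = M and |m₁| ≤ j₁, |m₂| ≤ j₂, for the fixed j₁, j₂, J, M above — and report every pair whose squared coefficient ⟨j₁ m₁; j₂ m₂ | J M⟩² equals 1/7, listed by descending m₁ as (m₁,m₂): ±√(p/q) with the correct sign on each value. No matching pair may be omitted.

Admissible pairs with m₁+m₂ = M = 5/2: (-1/2,3), (1/2,2), (3/2,1)
  (m₁,m₂)=(3/2,1): CG² = 10/21, CG = +√(10/21)
  (m₁,m₂)=(1/2,2): CG² = 1/7, CG = −√(1/7)   ← matches the target
  (m₁,m₂)=(-1/2,3): CG² = 8/21, CG = −√(8/21)
Pairs with CG² = 1/7: (1/2,2): −√(1/7)

(1/2,2): −√(1/7)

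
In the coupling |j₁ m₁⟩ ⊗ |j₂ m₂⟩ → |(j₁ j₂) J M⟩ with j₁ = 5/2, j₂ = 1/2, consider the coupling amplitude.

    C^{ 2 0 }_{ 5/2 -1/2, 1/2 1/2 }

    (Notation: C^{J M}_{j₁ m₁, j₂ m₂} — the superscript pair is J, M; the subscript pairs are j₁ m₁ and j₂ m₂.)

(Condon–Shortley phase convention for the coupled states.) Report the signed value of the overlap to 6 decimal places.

√[5·1!4!0!/6! · 2!3!1!0!2!2!] = √(8)
  +(−1)^1/∏(1,0,2,0,2,0)! = -1/4  (running -1/4)
⟨..|..⟩ = √(8)·(-1/4) = -0.707107

−√(1/2) = -0.707107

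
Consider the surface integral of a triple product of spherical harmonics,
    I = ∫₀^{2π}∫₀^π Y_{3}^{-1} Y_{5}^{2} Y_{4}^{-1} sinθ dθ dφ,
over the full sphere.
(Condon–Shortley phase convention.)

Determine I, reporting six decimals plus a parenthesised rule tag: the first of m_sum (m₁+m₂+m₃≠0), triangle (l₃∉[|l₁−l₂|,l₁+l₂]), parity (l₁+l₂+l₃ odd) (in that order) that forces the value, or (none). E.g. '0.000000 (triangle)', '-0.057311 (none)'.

0.148044 (none)

m-sum 0 ✓  L=12 even ✓  2≤4≤8 ✓
Π(2lᵢ+1) = 7×11×9 = 693
triangle coeff Δ(3,5,4) = 1/180180
Σ_t [1,3]: t=1:−1/576 t=2:+1/144 t=3:−1/576 = 1/288
(3j)²=20/1001 [(3 5 4; 0 0 0)], sign=+1
Σ_t [2,4]: t=2:+1/960 t=3:−1/288 t=4:+1/1728 = -1/540
(3j)²=128/6435 [(3 5 4; -1 2 -1)], sign=+1
⇒ 4πI² = 512/1859
I = (+1)√(512/1859/(4π)) = 0.14804384
No selection rule forces the value: the integral is nonzero (none).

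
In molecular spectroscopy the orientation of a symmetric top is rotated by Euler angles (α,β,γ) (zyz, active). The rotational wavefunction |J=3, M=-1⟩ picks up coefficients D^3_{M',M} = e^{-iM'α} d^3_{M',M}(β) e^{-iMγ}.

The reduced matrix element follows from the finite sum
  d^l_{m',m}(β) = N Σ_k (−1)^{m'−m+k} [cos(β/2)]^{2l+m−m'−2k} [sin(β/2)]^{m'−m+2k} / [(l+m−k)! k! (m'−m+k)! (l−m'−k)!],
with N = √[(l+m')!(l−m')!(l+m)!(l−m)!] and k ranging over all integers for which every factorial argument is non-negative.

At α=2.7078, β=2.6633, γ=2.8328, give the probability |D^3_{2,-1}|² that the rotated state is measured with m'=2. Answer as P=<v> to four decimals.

Split into d^3_{2,-1}(β=2.6633) × two z-phases.
Half-angle: c=0.236873, s=0.971541. N=√(120·1·2·24)=75.894664
k∈{0,1} keeps every argument non-negative
  k=0: (−1)^3·75.8947/(12)·0.2369^3·0.9715^3 = -0.077083
  k=1: (−1)^4·75.8947/(24)·0.2369^1·0.9715^5 = +0.648367
d^3_{2,-1}(2.6633) = -0.077083 +0.648367 = +0.571283
|D^3_{2,-1}|² = |d^3_{2,-1}(β)|² = (+0.571283)² = 0.326365 (the z-rotation phases have unit modulus)

P=0.3264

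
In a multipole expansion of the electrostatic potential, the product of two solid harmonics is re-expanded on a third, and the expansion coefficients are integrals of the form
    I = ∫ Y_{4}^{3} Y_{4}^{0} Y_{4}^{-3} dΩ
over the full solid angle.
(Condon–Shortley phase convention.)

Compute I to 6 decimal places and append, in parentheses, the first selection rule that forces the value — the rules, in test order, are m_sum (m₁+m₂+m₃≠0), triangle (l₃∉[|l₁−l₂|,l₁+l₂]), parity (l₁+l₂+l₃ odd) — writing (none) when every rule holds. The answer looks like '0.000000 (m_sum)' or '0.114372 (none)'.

0.159788 (none)

m-sum 0 ✓  L=12 even ✓  0≤4≤8 ✓
Π(2lᵢ+1) = 9×9×9 = 729
triangle coeff Δ(4,4,4) = 1/450450
Σ_t [0,4]: t=0:+1/13824 t=1:−1/216 t=2:+1/64 t=3:−1/216 t=4:+1/13824 = 5/768
(3j)²=18/1001 [(4 4 4; 0 0 0)], sign=+1
Σ_t [0,1]: t=0:+1/3456 t=1:−1/864 = -1/1152
(3j)²=7/286 [(4 4 4; 3 0 -3)], sign=+1
⇒ 4πI² = 6561/20449
I = (+1)√(6561/20449/(4π)) = 0.15978796
No selection rule forces the value: the integral is nonzero (none).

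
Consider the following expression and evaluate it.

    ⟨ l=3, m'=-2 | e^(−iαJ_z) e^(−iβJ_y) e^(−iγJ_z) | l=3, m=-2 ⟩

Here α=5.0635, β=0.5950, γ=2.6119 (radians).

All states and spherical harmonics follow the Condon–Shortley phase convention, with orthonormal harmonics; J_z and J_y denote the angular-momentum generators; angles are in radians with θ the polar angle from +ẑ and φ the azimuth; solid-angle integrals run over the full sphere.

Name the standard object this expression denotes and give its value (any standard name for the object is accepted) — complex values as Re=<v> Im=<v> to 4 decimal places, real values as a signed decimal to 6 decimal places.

Wigner D-matrix element, Re=-0.3792 Im=0.1415

This is a Wigner D-matrix element — the rotation-matrix element ⟨l m'| R(α,β,γ) |l m⟩ in the angular-momentum basis.
D^3_{-2,-2}(5.0635,0.5950,2.6119) = e^{-i·-2·5.0635}·d^3_{-2,-2}(0.5950)·e^{-i·-2·2.6119}. Compute d first:
c=cos(0.595000/2)=0.956072, s=sin(0.595000/2)=0.293131; N=√[1·120·1·120]=120.000000
k: max(0,(-2)−(-2))=0 … min(3+(-2),3−(-2))=1
  k=0: (−1)^0·120.0000/(120)·0.9561^6·0.2931^0 = +0.763738
  k=1: (−1)^1·120.0000/(24)·0.9561^4·0.2931^2 = -0.358968
d^3_{-2,-2}(0.5950) = +0.763738 -0.358968 = +0.404770
D = (-0.763409-0.645916i)·(+0.404770)·(+0.489408-0.872055i) = -0.379226+0.141515i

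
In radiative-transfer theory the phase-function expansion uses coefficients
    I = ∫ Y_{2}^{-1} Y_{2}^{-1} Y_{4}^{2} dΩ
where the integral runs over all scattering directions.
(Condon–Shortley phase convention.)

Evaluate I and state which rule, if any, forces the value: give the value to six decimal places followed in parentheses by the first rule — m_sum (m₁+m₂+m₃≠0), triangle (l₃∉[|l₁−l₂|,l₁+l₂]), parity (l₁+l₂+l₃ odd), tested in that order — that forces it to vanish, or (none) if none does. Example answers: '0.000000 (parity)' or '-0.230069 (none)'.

0.254875 (none)

m-sum 0 ✓  L=8 even ✓  0≤4≤4 ✓
Π(2lᵢ+1) = 5×5×9 = 225
triangle coeff Δ(2,2,4) = 1/630
Σ_t [0,0]: t=0:+1/16 = 1/16
(3j)²=2/35 [(2 2 4; 0 0 0)], sign=+1
Σ_t [0,0]: t=0:+1/36 = 1/36
(3j)²=4/63 [(2 2 4; -1 -1 2)], sign=+1
⇒ 4πI² = 40/49
I = (+1)√(40/49/(4π)) = 0.25487487
No selection rule forces the value: the integral is nonzero (none).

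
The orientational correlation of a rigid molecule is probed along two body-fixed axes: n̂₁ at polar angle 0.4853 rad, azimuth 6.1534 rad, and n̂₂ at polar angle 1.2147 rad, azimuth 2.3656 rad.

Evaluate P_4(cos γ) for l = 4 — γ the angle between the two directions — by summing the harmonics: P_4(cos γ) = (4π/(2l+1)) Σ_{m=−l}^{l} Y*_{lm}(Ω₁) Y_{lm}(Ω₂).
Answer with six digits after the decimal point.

0.368803

Summing Y*_{l m}(θ₁,φ₁)·Y_{l m}(θ₂,φ₂) over m ∈ [−4, 4]; prefactor 4π/(2·4+1) = 1.396263:
  m=-4: (0.018193, -0.010396) × (-0.341261, 0.012845) = (-0.006075, 0.003781)  (running Σ = (-0.006075, 0.003781))
  m=-3: (0.103968, -0.042658) × (0.246778, -0.261112) = (0.014518, -0.037675)  (running Σ = (0.008443, -0.033893))
  m=-2: (0.314957, -0.083641) × (-0.000825, -0.043854) = (-0.003928, -0.013743)  (running Σ = (0.004516, -0.047636))
  m=-1: (0.479412, -0.062572) × (0.237123, 0.232704) = (0.128241, 0.096724)  (running Σ = (0.132756, 0.049087))
  m=0: (0.100845, -0.000000) × (-0.013653, 0.000000) = (-0.001377, 0.000000)  (running Σ = (0.131379, 0.049087))
  m=1: (-0.479412, -0.062572) × (-0.237123, 0.232704) = (0.128241, -0.096724)  (running Σ = (0.259620, -0.047636))
  m=2: (0.314957, 0.083641) × (-0.000825, 0.043854) = (-0.003928, 0.013743)  (running Σ = (0.255692, -0.033893))
  m=3: (-0.103968, -0.042658) × (-0.246778, -0.261112) = (0.014518, 0.037675)  (running Σ = (0.270210, 0.003781))
  m=4: (0.018193, 0.010396) × (-0.341261, -0.012845) = (-0.006075, -0.003781)  (running Σ = (0.264136, -0.000000))
Total Σ_m = (0.264136, -0.000000). Multiply by 1.396263: (0.368803, -0.000000). P_4(cos γ) = 0.368803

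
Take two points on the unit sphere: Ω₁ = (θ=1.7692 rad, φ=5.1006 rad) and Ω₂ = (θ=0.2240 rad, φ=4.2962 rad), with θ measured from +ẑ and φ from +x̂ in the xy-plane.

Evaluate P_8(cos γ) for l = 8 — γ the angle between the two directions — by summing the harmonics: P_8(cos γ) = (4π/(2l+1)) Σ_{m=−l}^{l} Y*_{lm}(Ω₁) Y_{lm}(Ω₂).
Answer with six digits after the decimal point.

0.256928

Summing Y*_{l m}(θ₁,φ₁)·Y_{l m}(θ₂,φ₂) over m ∈ [−8, 8]; prefactor 4π/(2·8+1) = 0.739198:
  [-8]  conj(Y_{8,-8})(Ω₁) = -0.43960 + 0.01579j ; Y_{8,-8}(Ω₂) = -0.00000 - 0.00000j ; Δ = 0.00000 + 0.00000j
  [-7]  conj(Y_{8,-7})(Ω₁) = 0.14557 + 0.32241j ; Y_{8,-7}(Ω₂) = 0.00001 + 0.00005j ; Δ = -0.00002 + 0.00001j
  [-6]  conj(Y_{8,-6})(Ω₁) = -0.09592 + 0.10123j ; Y_{8,-6}(Ω₂) = 0.00048 - 0.00036j ; Δ = -0.00001 + 0.00008j
  [-5]  conj(Y_{8,-5})(Ω₁) = 0.32711 + 0.12697j ; Y_{8,-5}(Ω₂) = -0.00421 - 0.00236j ; Δ = -0.00108 - 0.00131j
  [-4]  conj(Y_{8,-4})(Ω₁) = 0.00049 + 0.02750j ; Y_{8,-4}(Ω₂) = -0.00271 + 0.02872j ; Δ = -0.00079 - 0.00006j
  [-3]  conj(Y_{8,-3})(Ω₁) = 0.30533 - 0.13131j ; Y_{8,-3}(Ω₂) = 0.11979 - 0.03999j ; Δ = 0.03132 - 0.02794j
  [-2]  conj(Y_{8,-2})(Ω₁) = -0.01650 - 0.01621j ; Y_{8,-2}(Ω₂) = -0.25705 - 0.28242j ; Δ = -0.00034 + 0.00883j
  [-1]  conj(Y_{8,-1})(Ω₁) = 0.12132 - 0.29666j ; Y_{8,-1}(Ω₂) = -0.27441 + 0.62083j ; Δ = 0.15088 + 0.15673j
  [+0]  conj(Y_{8,0})(Ω₁) = -0.03799 + 0.00000j ; Y_{8,0}(Ω₂) = 0.32570 + 0.00000j ; Δ = -0.01237 + 0.00000j
  [+1]  conj(Y_{8,1})(Ω₁) = -0.12132 - 0.29666j ; Y_{8,1}(Ω₂) = 0.27441 + 0.62083j ; Δ = 0.15088 - 0.15673j
  [+2]  conj(Y_{8,2})(Ω₁) = -0.01650 + 0.01621j ; Y_{8,2}(Ω₂) = -0.25705 + 0.28242j ; Δ = -0.00034 - 0.00883j
  [+3]  conj(Y_{8,3})(Ω₁) = -0.30533 - 0.13131j ; Y_{8,3}(Ω₂) = -0.11979 - 0.03999j ; Δ = 0.03132 + 0.02794j
  [+4]  conj(Y_{8,4})(Ω₁) = 0.00049 - 0.02750j ; Y_{8,4}(Ω₂) = -0.00271 - 0.02872j ; Δ = -0.00079 + 0.00006j
  [+5]  conj(Y_{8,5})(Ω₁) = -0.32711 + 0.12697j ; Y_{8,5}(Ω₂) = 0.00421 - 0.00236j ; Δ = -0.00108 + 0.00131j
  [+6]  conj(Y_{8,6})(Ω₁) = -0.09592 - 0.10123j ; Y_{8,6}(Ω₂) = 0.00048 + 0.00036j ; Δ = -0.00001 - 0.00008j
  [+7]  conj(Y_{8,7})(Ω₁) = -0.14557 + 0.32241j ; Y_{8,7}(Ω₂) = -0.00001 + 0.00005j ; Δ = -0.00002 - 0.00001j
  [+8]  conj(Y_{8,8})(Ω₁) = -0.43960 - 0.01579j ; Y_{8,8}(Ω₂) = -0.00000 + 0.00000j ; Δ = 0.00000 - 0.00000j
Σ over m = 0.34758 - 0.00000j; ×(4π/17) → 0.25693 - 0.00000j. Real part: 0.256928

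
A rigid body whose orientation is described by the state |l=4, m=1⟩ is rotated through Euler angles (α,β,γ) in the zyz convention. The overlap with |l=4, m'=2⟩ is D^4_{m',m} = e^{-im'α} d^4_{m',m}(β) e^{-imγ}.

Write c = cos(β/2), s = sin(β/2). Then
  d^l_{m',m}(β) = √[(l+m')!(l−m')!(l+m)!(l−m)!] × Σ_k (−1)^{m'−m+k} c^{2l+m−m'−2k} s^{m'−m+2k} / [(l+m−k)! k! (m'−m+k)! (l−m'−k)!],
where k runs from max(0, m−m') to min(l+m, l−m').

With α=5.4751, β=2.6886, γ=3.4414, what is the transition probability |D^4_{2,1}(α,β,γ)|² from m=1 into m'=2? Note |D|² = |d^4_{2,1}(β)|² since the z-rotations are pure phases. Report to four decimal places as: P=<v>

First d^4_{2,1}(β=2.6886), then the phase factors e^{-i(2)α} and e^{-i(1)γ}:
c=cos(2.688600/2)=0.224565, s=sin(2.688600/2)=0.974459; N=√[720·2·120·6]=1018.233765
Admissible k: 0..2 (factorial args all ≥0)
  k=0: (−1)^1·1018.2338/(240)·0.2246^7·0.9745^1 = -0.000119
  k=1: (−1)^2·1018.2338/(48)·0.2246^5·0.9745^3 = +0.011210
  k=2: (−1)^3·1018.2338/(72)·0.2246^3·0.9745^5 = -0.140721
d^4_{2,1}(2.6886) = -0.000119 +0.011210 -0.140721 = -0.129630
|D^4_{2,1}|² = |d^4_{2,1}(β)|² = (-0.129630)² = 0.016804 (the z-rotation phases have unit modulus)

P=0.0168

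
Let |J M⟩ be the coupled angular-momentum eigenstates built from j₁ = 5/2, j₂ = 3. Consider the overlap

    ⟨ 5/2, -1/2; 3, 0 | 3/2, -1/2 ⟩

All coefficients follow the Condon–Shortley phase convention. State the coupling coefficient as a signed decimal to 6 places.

√[4·4!1!2!/8! · 2!3!3!3!1!2!] = √(144/35)
  +(−1)^2/∏(2,2,1,1,0,1)! = 1/4  (running 1/4)
  +(−1)^3/∏(3,1,0,0,1,2)! = -1/12  (running 1/6)
⟨..|..⟩ = √(144/35)·(1/6) = +0.338062

+0.338062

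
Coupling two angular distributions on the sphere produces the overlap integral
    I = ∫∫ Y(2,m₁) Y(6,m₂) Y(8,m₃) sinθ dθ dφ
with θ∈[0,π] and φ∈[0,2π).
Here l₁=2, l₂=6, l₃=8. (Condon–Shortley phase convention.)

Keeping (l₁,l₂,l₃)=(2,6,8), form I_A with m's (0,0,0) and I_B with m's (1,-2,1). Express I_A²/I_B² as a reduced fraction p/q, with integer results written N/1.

112/45

l's match ⇒ only the (l;m) 3-j factors differ between A and B.
A: triangle coeff Δ(2,6,8) = 1/30940; Σ_t [0,0]: t=0:+1/2073600 = 1/2073600; (3j)²=28/1105 [(2 6 8; 0 0 0)], sign=+1
B: triangle coeff Δ(2,6,8) = 1/30940; Σ_t [0,0]: t=0:+1/5806080 = 1/5806080; (3j)²=9/884 [(2 6 8; 1 -2 1)], sign=-1
I_A²/I_B² = (28/1105)/(9/884) = 112/45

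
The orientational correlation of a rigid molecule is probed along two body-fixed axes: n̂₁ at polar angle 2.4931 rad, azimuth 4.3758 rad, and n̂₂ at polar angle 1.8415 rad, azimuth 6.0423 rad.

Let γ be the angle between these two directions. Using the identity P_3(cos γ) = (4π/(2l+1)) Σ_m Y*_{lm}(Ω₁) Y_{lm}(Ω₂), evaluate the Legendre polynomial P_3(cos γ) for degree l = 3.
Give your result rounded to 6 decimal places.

Expand P_3 via completeness: Σ_{m} conj(Y_{3,m}) at Ω₁ times Y_{3,m} at Ω₂ —
  term(m=-3) = 0.00972 + 0.03291j   from Y*(Ω₁)=0.07784 + 0.04891j, Y(Ω₂)=0.27998 + 0.24688j
  term(m=-2) = -0.07402 + 0.01434j   from Y*(Ω₁)=0.23231 - 0.18526j, Y(Ω₂)=-0.22486 - 0.11757j
  term(m=-1) = 0.00812 + 0.08459j   from Y*(Ω₁)=-0.14028 - 0.40091j, Y(Ω₂)=-0.19429 - 0.04773j
  term(m=+0) = -0.01380 + 0.00000j   from Y*(Ω₁)=-0.05235 + 0.00000j, Y(Ω₂)=0.26369 + 0.00000j
  term(m=+1) = 0.00812 - 0.08459j   from Y*(Ω₁)=0.14028 - 0.40091j, Y(Ω₂)=0.19429 - 0.04773j
  term(m=+2) = -0.07402 - 0.01434j   from Y*(Ω₁)=0.23231 + 0.18526j, Y(Ω₂)=-0.22486 + 0.11757j
  term(m=+3) = 0.00972 - 0.03291j   from Y*(Ω₁)=-0.07784 + 0.04891j, Y(Ω₂)=-0.27998 + 0.24688j
Σ over m = -0.12617 + 0.00000j; ×(4π/7) → -0.22650 + 0.00000j. Real part: -0.226496

-0.226496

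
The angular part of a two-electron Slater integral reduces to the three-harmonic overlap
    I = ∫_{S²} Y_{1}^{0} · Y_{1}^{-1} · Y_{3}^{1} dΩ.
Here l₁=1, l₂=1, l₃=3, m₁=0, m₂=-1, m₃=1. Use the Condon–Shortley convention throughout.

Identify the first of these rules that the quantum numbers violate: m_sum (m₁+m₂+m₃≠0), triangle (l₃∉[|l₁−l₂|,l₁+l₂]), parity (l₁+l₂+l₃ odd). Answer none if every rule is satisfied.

m₁+m₂+m₃ = 0 − 1 + 1 = 0  ✓
triangle: need |l₁−l₂| ≤ l₃ ≤ l₁+l₂ = [0,2]; l₃=3 is outside  ✗
parity: l₁+l₂+l₃ = 5 is odd

triangle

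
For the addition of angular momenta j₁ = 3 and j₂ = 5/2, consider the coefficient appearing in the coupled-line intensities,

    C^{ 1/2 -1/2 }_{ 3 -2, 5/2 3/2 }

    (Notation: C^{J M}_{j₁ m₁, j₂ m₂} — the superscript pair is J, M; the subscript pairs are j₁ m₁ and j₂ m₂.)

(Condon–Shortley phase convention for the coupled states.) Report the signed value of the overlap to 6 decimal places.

+√(5/21) ≈ +0.487950

j₁+j₂−J=5  J+j₁−j₂=1  J−j₁+j₂=0  j₁+j₂+J+1=7
(j₁±m₁, j₂±m₂, J±M) = (1,5,4,1,0,1)
P² = 960/7
sum k=4..4:
  [4] +1/24 = 1/24
S = 1/24
C² = P²·S² = 5/21 ; C = +0.487950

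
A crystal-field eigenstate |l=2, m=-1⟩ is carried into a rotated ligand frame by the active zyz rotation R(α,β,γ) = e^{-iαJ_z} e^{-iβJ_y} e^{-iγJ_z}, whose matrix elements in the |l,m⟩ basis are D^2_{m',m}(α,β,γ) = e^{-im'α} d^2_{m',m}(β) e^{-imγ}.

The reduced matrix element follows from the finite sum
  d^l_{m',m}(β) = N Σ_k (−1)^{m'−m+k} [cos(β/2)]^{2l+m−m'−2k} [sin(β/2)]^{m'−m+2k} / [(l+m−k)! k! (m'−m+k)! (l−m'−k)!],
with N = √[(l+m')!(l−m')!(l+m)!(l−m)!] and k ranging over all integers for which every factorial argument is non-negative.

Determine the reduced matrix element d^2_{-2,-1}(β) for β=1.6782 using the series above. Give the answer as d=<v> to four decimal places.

d^2_{-2,-1}(β=1.6782) via the finite sum:
Half-angle: c=0.668133, s=0.744042. N=√(1·24·1·6)=12.000000
k∈{1} keeps every argument non-negative
  k=1: (−1)^0·12.0000/(6)·0.6681^3·0.7440^1 = +0.443829
d^2_{-2,-1}(1.6782) = +0.443829

d=0.4438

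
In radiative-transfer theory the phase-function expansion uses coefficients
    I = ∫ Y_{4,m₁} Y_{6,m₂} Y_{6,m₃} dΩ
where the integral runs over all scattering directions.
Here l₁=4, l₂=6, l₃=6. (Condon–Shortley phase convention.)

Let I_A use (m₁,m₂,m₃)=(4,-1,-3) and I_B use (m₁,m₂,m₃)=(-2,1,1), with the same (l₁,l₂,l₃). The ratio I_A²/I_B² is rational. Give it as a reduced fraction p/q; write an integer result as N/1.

l's match ⇒ only the (l;m) 3-j factors differ between A and B.
A: triangle coeff Δ(4,6,6) = 1/15315300; Σ_t [0,0]: t=0:+1/414720 = 1/414720; (3j)²=49/2431 [(4 6 6; 4 -1 -3)], sign=-1
B: triangle coeff Δ(4,6,6) = 1/15315300; Σ_t [2,4]: t=2:+1/69120 t=3:−1/20736 t=4:+1/69120 = -1/51840; (3j)²=280/21879 [(4 6 6; -2 1 1)], sign=+1
I_A²/I_B² = (49/2431)/(280/21879) = 63/40

63/40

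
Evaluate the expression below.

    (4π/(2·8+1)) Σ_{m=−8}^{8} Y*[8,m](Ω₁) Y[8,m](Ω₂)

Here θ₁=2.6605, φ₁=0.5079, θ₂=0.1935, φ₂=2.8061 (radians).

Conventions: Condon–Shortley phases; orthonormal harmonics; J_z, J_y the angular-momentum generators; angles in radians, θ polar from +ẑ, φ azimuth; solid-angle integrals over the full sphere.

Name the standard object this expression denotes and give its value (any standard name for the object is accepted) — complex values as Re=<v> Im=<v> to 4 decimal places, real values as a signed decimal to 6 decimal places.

This sum is the spherical-harmonic addition theorem: it equals the Legendre polynomial P_l(cos γ) of the angle γ between the two directions.
Term-by-term m-sum for l=8 (normalisation 4π/17 = 0.739198):
  m=-8: (-0.000655, -0.000863) × (-0.000001, 0.000000) = (0.000000, 0.000000)  (running Σ = (0.000000, 0.000000))
  m=-7: (0.007604, 0.003338) × (0.000014, -0.000014) = (0.000000, -0.000000)  (running Σ = (0.000000, -0.000000))
  m=-6: (-0.039696, 0.003750) × (-0.000109, 0.000231) = (0.000003, -0.000010)  (running Σ = (0.000004, -0.000010))
  m=-5: (0.110781, -0.076130) × (0.000256, -0.002388) = (-0.000153, -0.000284)  (running Σ = (-0.000150, -0.000294))
  m=-4: (-0.142855, 0.287752) × (0.003803, 0.016327) = (-0.005241, -0.001238)  (running Σ = (-0.005391, -0.001532))
  m=-3: (-0.024033, -0.509924) × (-0.046063, -0.072771) = (-0.036000, 0.025237)  (running Σ = (-0.041392, 0.023705))
  m=-2: (0.219182, 0.353519) × (0.241714, 0.191887) = (-0.014856, 0.127509)  (running Σ = (-0.056248, 0.151214))
  m=-1: (0.100244, 0.055796) × (-0.632039, -0.220375) = (-0.051062, -0.057357)  (running Σ = (-0.107310, 0.093858))
  m=0: (-0.461938, -0.000000) × (0.500838, 0.000000) = (-0.231356, -0.000000)  (running Σ = (-0.338666, 0.093858))
  m=1: (-0.100244, 0.055796) × (0.632039, -0.220375) = (-0.051062, 0.057357)  (running Σ = (-0.389728, 0.151214))
  m=2: (0.219182, -0.353519) × (0.241714, -0.191887) = (-0.014856, -0.127509)  (running Σ = (-0.404584, 0.023705))
  m=3: (0.024033, -0.509924) × (0.046063, -0.072771) = (-0.036000, -0.025237)  (running Σ = (-0.440585, -0.001532))
  m=4: (-0.142855, -0.287752) × (0.003803, -0.016327) = (-0.005241, 0.001238)  (running Σ = (-0.445826, -0.000294))
  m=5: (-0.110781, -0.076130) × (-0.000256, -0.002388) = (-0.000153, 0.000284)  (running Σ = (-0.445979, -0.000010))
  m=6: (-0.039696, -0.003750) × (-0.000109, -0.000231) = (0.000003, 0.000010)  (running Σ = (-0.445976, -0.000000))
  m=7: (-0.007604, 0.003338) × (-0.000014, -0.000014) = (0.000000, 0.000000)  (running Σ = (-0.445976, 0.000000))
  m=8: (-0.000655, 0.000863) × (-0.000001, -0.000000) = (0.000000, -0.000000)  (running Σ = (-0.445976, 0.000000))
Σ over m = (-0.445976, 0.000000); ×(4π/17) → (-0.329665, 0.000000). Real part: -0.329665

Legendre polynomial (addition theorem), -0.329665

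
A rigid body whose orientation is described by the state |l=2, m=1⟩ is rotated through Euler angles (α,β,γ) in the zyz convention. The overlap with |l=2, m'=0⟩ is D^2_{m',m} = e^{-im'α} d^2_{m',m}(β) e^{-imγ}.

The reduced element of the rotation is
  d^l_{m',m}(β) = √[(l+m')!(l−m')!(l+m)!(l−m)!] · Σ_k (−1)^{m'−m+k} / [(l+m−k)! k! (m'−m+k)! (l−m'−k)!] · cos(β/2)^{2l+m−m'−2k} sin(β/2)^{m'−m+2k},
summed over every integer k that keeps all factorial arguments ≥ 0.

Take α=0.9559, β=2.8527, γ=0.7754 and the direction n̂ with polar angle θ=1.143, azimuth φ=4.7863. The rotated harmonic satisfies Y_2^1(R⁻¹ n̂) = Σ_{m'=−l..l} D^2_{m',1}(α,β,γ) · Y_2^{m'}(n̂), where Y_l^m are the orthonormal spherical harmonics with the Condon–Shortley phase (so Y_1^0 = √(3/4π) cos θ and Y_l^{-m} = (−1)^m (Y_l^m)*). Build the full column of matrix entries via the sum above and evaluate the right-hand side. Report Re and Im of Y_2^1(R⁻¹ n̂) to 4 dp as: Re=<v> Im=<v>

Need the full column D^2_{m',1} for m'=−2..2 at α=0.9559, β=2.8527, γ=0.7754.
cos(β/2)=0.143945, sin(β/2)=0.989586
d^2_{-2,1}: single k=3 term ⇒ +0.278988;  D = +0.117416+0.253077i
d^2_{-1,1}: k∈[2..3] ⇒ +0.060872 -0.958989 = -0.898117;  D = -0.883526-0.161231i
d^2_{0,1}: k∈[1..2] ⇒ +0.007230 -0.341689 = -0.334460;  D = -0.238851+0.234122i
d^2_{1,1}: k∈[0..1] ⇒ +0.000429 -0.060872 = -0.060443;  D = +0.009660+0.059666i
d^2_{2,1}: single k=0 term ⇒ -0.005903;  D = +0.005304+0.002591i
Y_2^{m'}(θ=1.143,φ=4.7863) and Σ D·Y over m':
  (+0.1174+0.2531i)·(-0.3163+0.0471i)  (-0.8835-0.1612i)·(+0.0215+0.2908i)  (-0.2389+0.2341i)·(-0.1525+0.0000i)  (+0.0097+0.0597i)·(-0.0215+0.2908i)  (+0.0053+0.0026i)·(-0.3163-0.0471i)
Y_2^1(R⁻¹ n̂) = -0.003876-0.370201i

Re=-0.0039 Im=-0.3702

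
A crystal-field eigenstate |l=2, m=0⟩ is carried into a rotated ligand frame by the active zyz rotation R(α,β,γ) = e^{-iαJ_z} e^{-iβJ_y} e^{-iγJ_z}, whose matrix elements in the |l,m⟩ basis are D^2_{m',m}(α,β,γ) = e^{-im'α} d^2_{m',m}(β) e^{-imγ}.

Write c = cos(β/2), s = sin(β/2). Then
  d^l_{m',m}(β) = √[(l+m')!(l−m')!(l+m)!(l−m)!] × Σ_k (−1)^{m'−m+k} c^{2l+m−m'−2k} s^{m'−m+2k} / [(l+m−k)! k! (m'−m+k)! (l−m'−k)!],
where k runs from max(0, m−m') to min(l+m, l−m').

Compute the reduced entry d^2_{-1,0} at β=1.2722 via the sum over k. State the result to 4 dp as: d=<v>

d=0.3444

d^2_{-1,0}(β=1.2722) via the finite sum:
c=cos(1.272200/2)=0.804419, s=sin(1.272200/2)=0.594063; N=√[1·6·2·2]=4.898979
Admissible k: 1..2 (factorial args all ≥0)
  k=1: (−1)^0·4.8990/(2)·0.8044^3·0.5941^1 = +0.757451
  k=2: (−1)^1·4.8990/(2)·0.8044^1·0.5941^3 = -0.413100
d^2_{-1,0}(1.2722) = +0.757451 -0.413100 = +0.344351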